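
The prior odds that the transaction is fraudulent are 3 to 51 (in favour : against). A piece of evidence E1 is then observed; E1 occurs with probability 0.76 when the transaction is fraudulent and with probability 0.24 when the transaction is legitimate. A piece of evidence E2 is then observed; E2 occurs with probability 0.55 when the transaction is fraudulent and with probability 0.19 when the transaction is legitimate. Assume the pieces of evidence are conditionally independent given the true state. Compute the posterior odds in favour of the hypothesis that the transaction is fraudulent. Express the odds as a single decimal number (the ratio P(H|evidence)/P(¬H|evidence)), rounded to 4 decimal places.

Prior odds = 3/51 = 0.058824. In log-odds, ln(0.058824) = -2.8332.
Add log likelihood ratios: ln(3.1667) + ln(2.8947) = 2.2156.
Posterior log-odds = -0.61764, so posterior odds = exp(-0.61764) = 0.53922.

Posterior odds ≈ 0.5392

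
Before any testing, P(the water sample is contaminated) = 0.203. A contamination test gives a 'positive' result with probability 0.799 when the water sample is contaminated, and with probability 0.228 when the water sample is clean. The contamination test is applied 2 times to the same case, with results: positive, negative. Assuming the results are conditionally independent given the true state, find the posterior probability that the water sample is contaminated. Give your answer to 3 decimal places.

Posterior P(H) ≈ 0.189

Let H be the event that the water sample is contaminated; start with P(H) = 0.203. P('positive'|H) = 0.799, P('positive'|¬H) = 0.228.
Update on result 1 ('positive'): P(H) ← 0.799·0.2030 / (0.799·0.2030 + 0.228·0.7970) = 0.16220/0.34391 = 0.4716.
Update on result 2 ('negative'): P(H) ← 0.201·0.4716 / (0.201·0.4716 + 0.772·0.5284) = 0.094796/0.50270 = 0.1886.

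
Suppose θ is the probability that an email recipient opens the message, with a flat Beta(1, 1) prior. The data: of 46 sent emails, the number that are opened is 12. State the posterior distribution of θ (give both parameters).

The binomial likelihood is conjugate to the Beta prior: with 12 successes and 34 failures, the posterior is Beta(1+12, 1+34) = Beta(13, 35).

Posterior: Beta(13, 35)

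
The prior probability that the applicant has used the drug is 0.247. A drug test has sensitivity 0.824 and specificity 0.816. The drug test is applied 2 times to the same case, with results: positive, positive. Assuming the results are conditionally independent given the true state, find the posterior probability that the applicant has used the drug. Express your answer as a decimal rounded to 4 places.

Posterior P(H) ≈ 0.8680

Let H be the event that the applicant has used the drug; start with P(H) = 0.247. P('positive'|H) = 0.824, P('positive'|¬H) = 0.184.
Update on result 1 ('positive'): P(H) ← 0.824·0.2470 / (0.824·0.2470 + 0.184·0.7530) = 0.20353/0.34208 = 0.5950.
Update on result 2 ('positive'): P(H) ← 0.824·0.5950 / (0.824·0.5950 + 0.184·0.4050) = 0.49026/0.56478 = 0.8680.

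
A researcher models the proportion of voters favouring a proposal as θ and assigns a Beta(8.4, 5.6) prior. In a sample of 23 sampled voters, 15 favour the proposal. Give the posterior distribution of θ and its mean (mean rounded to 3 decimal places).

The binomial likelihood is conjugate to the Beta prior: with 15 successes and 8 failures, the posterior is Beta(8.4+15, 5.6+8) = Beta(23.4, 13.6).
Posterior mean = α/(α+β) = 23.4/37 = 0.632.

Posterior: Beta(23.4, 13.6); mean ≈ 0.632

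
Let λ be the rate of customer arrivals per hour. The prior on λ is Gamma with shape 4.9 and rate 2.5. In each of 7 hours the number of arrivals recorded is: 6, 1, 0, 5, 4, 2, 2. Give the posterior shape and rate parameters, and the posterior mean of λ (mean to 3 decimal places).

The Poisson likelihood adds the total count to the shape and the number of exposure periods to the rate. Here ∑xᵢ = 20 and n = 7, so shape 4.9→24.9 and rate 2.5→9.5.
E[λ | data] = 24.9/9.5 = 2.621.

Posterior: Gamma(shape=24.9, rate=9.5); mean ≈ 2.621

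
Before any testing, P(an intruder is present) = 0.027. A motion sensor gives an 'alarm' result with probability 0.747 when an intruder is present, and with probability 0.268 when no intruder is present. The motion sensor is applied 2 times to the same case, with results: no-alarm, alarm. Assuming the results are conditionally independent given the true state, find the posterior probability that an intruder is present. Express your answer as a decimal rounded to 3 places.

Let H be the event that an intruder is present; start with P(H) = 0.027. P('alarm'|H) = 0.747, P('alarm'|¬H) = 0.268.
Update on result 1 ('no-alarm'): P(H) ← 0.253·0.0270 / (0.253·0.0270 + 0.732·0.9730) = 0.0068310/0.71907 = 0.0095.
Update on result 2 ('alarm'): P(H) ← 0.747·0.0095 / (0.747·0.0095 + 0.268·0.9905) = 0.0070964/0.27255 = 0.0260.

Posterior P(H) ≈ 0.026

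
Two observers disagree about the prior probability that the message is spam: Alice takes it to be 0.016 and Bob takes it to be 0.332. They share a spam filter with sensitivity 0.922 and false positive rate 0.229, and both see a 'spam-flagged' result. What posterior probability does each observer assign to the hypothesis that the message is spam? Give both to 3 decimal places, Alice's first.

The likelihood ratio for a 'spam-flagged' result is 0.922/0.229 = 4.0262.
Alice: prior odds 0.016/0.984 = 0.016260; posterior odds 0.065467; posterior probability 0.061.
Bob: prior odds 0.332/0.668 = 0.49701; posterior odds 2.0010; posterior probability 0.667.

Alice: 0.061; Bob: 0.667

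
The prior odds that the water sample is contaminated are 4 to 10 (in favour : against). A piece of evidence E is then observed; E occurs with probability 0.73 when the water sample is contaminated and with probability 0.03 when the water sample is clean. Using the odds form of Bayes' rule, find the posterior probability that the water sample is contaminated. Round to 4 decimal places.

Posterior probability ≈ 0.9068

Prior odds = 4/10 = 0.40000. In log-odds, ln(0.40000) = -0.91629.
Add log likelihood ratio: ln(24.333) = 3.1918.
Posterior log-odds = 2.2756, so posterior odds = exp(2.2756) = 9.7333. Converting, P(H|E) = 9.7333/10.733 = 0.9068.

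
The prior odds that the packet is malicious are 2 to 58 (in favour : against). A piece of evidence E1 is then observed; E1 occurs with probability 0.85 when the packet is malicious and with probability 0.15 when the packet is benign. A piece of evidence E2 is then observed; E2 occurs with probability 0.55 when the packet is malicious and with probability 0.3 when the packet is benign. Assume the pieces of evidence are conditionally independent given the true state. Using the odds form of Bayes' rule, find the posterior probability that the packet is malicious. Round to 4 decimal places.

Prior odds = 2/58 = 0.034483. In log-odds, ln(0.034483) = -3.3673.
Add log likelihood ratios: ln(5.6667) + ln(1.8333) = 2.3407.
Posterior log-odds = -1.0266, so posterior odds = exp(-1.0266) = 0.35824. Converting, P(H|E) = 0.35824/1.3582 = 0.2638.

Posterior probability ≈ 0.2638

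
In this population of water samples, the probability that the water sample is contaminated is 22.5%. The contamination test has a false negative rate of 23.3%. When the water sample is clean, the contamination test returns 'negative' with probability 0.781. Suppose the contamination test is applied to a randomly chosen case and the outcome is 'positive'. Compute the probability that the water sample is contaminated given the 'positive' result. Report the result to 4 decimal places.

P(H | E) ≈ 0.5042

Let H be the event that the water sample is contaminated. P(H) = 0.225, so P(¬H) = 0.775. With E the 'positive' result, P(E|H) = 0.767 and P(E|¬H) = 0.219.
P(E) = 0.767·0.225 + 0.219·0.775 = 0.17258 + 0.16973 = 0.34230.
By Bayes' theorem, P(H|E) = 0.17258 / 0.34230 = 0.5042.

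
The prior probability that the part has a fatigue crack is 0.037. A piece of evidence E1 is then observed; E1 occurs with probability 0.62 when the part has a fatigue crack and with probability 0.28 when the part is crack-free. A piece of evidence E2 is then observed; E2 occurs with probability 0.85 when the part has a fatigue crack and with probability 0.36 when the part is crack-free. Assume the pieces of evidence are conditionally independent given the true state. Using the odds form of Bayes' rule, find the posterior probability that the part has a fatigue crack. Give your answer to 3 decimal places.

Prior odds = 0.037/(1−0.037) = 0.038422.
Likelihood ratio for E1 = 0.62/0.28 = 2.2143.
Likelihood ratio for E2 = 0.85/0.36 = 2.3611.
Posterior odds = prior odds × LR₁ × LR₂ = 0.20087.
Posterior probability = odds/(1+odds) = 0.20087/1.2009 = 0.167.

Posterior probability ≈ 0.167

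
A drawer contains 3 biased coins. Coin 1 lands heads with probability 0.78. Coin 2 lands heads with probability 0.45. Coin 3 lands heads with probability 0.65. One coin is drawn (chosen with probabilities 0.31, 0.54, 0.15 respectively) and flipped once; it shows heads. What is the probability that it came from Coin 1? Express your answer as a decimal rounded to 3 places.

Tabulate prior·likelihood by source: [1] prior 0.31, lik 0.78, product 0.2418; [2] prior 0.54, lik 0.45, product 0.2430; [3] prior 0.15, lik 0.65, product 0.09750.
Normalizing constant = 0.58230; the posterior for Coin 1 is its product over the sum, 0.2418/0.58230 = 0.415.

Posterior probability ≈ 0.415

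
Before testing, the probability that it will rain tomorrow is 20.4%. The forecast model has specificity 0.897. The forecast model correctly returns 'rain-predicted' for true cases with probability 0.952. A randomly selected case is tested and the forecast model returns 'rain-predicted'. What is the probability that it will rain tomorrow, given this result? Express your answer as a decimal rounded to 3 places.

Let H be the event that it will rain tomorrow. P(H) = 0.204, so P(¬H) = 0.796. With E the 'rain-predicted' result, P(E|H) = 0.952 and P(E|¬H) = 0.103.
P(E) = 0.952·0.204 + 0.103·0.796 = 0.19421 + 0.081988 = 0.27620.
By Bayes' theorem, P(H|E) = 0.19421 / 0.27620 = 0.703.

P(H | E) ≈ 0.703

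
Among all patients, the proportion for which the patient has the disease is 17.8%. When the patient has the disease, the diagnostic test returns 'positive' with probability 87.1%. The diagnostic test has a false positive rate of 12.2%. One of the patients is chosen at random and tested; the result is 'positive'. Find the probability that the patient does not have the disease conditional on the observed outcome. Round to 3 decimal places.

Let H be the event that the patient has the disease. P(H) = 0.178, so P(¬H) = 0.822. With E the 'positive' result, P(E|H) = 0.871 and P(E|¬H) = 0.122.
P(E) = 0.871·0.178 + 0.122·0.822 = 0.15504 + 0.10028 = 0.25532.
By Bayes' theorem, P(H|E) = 0.15504 / 0.25532 = 0.607. Hence P(¬H|E) = 1 − 0.607 = 0.393.

P(¬H | E) ≈ 0.393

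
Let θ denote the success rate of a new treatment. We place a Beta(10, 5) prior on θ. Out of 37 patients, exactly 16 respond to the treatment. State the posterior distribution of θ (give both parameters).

Posterior: Beta(26, 26)

The binomial likelihood is conjugate to the Beta prior: with 16 successes and 21 failures, the posterior is Beta(10+16, 5+21) = Beta(26, 26).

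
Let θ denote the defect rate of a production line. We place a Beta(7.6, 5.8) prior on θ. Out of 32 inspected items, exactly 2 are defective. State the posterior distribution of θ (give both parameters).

Posterior: Beta(9.6, 35.8)

The binomial likelihood is conjugate to the Beta prior: with 2 successes and 30 failures, the posterior is Beta(7.6+2, 5.8+30) = Beta(9.6, 35.8).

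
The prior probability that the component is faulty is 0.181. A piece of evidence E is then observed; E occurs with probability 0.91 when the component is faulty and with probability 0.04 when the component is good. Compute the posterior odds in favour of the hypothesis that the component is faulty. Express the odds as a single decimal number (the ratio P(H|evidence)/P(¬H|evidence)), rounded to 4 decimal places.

Prior odds = 0.181/(1−0.181) = 0.22100.
Likelihood ratio for E = 0.91/0.04 = 22.750.
Posterior odds = prior odds × LR = 5.0278.

Posterior odds ≈ 5.0278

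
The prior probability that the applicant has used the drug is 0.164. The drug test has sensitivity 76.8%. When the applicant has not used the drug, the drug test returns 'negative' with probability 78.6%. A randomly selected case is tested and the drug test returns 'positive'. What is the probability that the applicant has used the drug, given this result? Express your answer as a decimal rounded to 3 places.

P(H | E) ≈ 0.413

Let H be the event that the applicant has used the drug. P(H) = 0.164, so P(¬H) = 0.836. With E the 'positive' result, P(E|H) = 0.768 and P(E|¬H) = 0.214.
P(E) = 0.768·0.164 + 0.214·0.836 = 0.12595 + 0.17890 = 0.30486.
By Bayes' theorem, P(H|E) = 0.12595 / 0.30486 = 0.413.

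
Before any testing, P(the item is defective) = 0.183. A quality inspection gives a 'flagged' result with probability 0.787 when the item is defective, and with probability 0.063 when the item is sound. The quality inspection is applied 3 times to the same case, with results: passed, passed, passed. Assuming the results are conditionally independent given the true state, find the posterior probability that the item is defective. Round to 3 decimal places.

With H the event that the item is defective, the joint likelihood of the observed sequence is P(data|H) = 0.213·0.213·0.213 = 0.0096636 and P(data|¬H) = 0.937·0.937·0.937 = 0.82266.
Bayes: P(H|data) = 0.183·0.0096636 / (0.183·0.0096636 + 0.817·0.82266) = 0.0017684/0.67388 = 0.0026.

Posterior P(H) ≈ 0.003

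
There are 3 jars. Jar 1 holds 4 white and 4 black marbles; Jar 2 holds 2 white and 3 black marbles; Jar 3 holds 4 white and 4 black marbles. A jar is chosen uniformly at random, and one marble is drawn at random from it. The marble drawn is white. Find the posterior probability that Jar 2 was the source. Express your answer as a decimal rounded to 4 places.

Posterior probability ≈ 0.2857

P(white|Jar 1) = 0.5; P(white|Jar 2) = 0.4; P(white|Jar 3) = 0.5.
Prior × likelihood for each source: 0.333333·0.5=0.1667, 0.333333·0.4=0.1333, 0.333333·0.5=0.1667. Summing gives P(white) = 0.46667.
P(Jar 2 | white) = 0.1333 / 0.46667 = 0.2857.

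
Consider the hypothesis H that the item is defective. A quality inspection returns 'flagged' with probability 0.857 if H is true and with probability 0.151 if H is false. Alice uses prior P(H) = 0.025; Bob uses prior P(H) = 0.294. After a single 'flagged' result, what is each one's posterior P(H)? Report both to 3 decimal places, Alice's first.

The likelihood ratio for a 'flagged' result is 0.857/0.151 = 5.6755.
Alice: prior odds 0.025/0.975 = 0.025641; posterior odds 0.14553; posterior probability 0.127.
Bob: prior odds 0.294/0.706 = 0.41643; posterior odds 2.3635; posterior probability 0.703.

Alice: 0.127; Bob: 0.703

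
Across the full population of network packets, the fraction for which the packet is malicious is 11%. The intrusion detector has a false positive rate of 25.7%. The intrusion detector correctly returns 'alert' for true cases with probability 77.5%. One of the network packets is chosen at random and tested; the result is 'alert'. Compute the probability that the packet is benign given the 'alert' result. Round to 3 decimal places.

Write H for 'the packet is malicious'. Prior odds H:¬H = 0.11/0.89 = 0.12360. For the 'alert' outcome, the likelihood ratio is 0.775/0.257 = 3.0156.
Posterior odds = 0.12360 × 3.0156 = 0.37271, so P(H|E) = 0.37271/(1+0.37271) = 0.272. Then P(¬H|E) = 1 − 0.272 = 0.728.

P(¬H | E) ≈ 0.728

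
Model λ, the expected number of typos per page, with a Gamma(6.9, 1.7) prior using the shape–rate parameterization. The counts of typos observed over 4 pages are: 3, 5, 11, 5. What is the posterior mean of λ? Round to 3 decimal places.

Posterior mean ≈ 5.421

Total count ∑xᵢ = 24 over n = 4 pages.
Gamma is conjugate to the Poisson likelihood: posterior is Gamma(shape = 6.9+24 = 30.9, rate = 1.7+4 = 5.7).
E[λ | data] = 30.9/5.7 = 5.421.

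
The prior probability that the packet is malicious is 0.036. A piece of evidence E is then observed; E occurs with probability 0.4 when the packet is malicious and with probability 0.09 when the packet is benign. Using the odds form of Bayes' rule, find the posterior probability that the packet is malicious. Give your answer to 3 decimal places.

Prior odds = 0.036/(1−0.036) = 0.037344.
Likelihood ratio for E = 0.4/0.09 = 4.4444.
Posterior odds = prior odds × LR = 0.16598.
Posterior probability = odds/(1+odds) = 0.16598/1.1660 = 0.142.

Posterior probability ≈ 0.142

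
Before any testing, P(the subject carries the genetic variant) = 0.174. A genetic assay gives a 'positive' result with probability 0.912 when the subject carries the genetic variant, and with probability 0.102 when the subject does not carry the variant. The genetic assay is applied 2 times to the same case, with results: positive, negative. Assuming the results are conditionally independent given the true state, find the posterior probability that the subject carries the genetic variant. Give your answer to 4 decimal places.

Let H be the event that the subject carries the genetic variant; start with P(H) = 0.174. P('positive'|H) = 0.912, P('positive'|¬H) = 0.102.
Update on result 1 ('positive'): P(H) ← 0.912·0.1740 / (0.912·0.1740 + 0.102·0.8260) = 0.15869/0.24294 = 0.6532.
Update on result 2 ('negative'): P(H) ← 0.088·0.6532 / (0.088·0.6532 + 0.898·0.3468) = 0.057481/0.36891 = 0.1558.

Posterior P(H) ≈ 0.1558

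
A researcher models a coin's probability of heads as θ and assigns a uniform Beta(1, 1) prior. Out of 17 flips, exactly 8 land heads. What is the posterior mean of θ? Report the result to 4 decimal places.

Posterior mean ≈ 0.4737

Observing 8 successes and 9 failures updates Beta(1, 1) by adding the success and failure counts to the two shape parameters: α = 1+8 = 9, β = 1+9 = 10.
Posterior mean = α/(α+β) = 9/19 = 0.4737.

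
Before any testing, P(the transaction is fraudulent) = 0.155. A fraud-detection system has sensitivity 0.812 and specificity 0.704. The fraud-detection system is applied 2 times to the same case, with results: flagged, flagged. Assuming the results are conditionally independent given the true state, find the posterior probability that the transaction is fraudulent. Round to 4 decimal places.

Let H be the event that the transaction is fraudulent; start with P(H) = 0.155. P('flagged'|H) = 0.812, P('flagged'|¬H) = 0.296.
Update on result 1 ('flagged'): P(H) ← 0.812·0.1550 / (0.812·0.1550 + 0.296·0.8450) = 0.12586/0.37598 = 0.3348.
Update on result 2 ('flagged'): P(H) ← 0.812·0.3348 / (0.812·0.3348 + 0.296·0.6652) = 0.27182/0.46873 = 0.5799.

Posterior P(H) ≈ 0.5799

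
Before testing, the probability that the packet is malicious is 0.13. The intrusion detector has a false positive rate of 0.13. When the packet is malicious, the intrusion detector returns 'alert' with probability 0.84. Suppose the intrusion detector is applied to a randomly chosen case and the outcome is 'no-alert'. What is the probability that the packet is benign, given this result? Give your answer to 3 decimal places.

Write H for 'the packet is malicious'. Prior odds H:¬H = 0.13/0.87 = 0.14943. For the 'no-alert' outcome, the likelihood ratio is 0.16/0.87 = 0.18391.
Posterior odds = 0.14943 × 0.18391 = 0.027481, so P(H|E) = 0.027481/(1+0.027481) = 0.027. Then P(¬H|E) = 1 − 0.027 = 0.973.

P(¬H | E) ≈ 0.973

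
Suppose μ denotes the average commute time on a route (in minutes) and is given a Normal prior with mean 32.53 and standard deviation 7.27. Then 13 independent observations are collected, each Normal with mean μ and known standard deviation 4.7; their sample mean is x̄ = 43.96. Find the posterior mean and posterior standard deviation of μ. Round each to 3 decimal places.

With known σ, the Normal prior is conjugate. Weight on the data is w = (n/σ²)/(n/σ² + 1/τ₀²) = 0.588502/(0.588502+0.0189204) = 0.96885.
Posterior mean = w·x̄ + (1−w)·μ₀ = 0.96885·43.96 + 0.031149·32.53 = 43.604. Posterior variance = 1/(0.588502+0.0189204) = 1.64630, so SD = 1.283.

Posterior mean ≈ 43.604; posterior SD ≈ 1.283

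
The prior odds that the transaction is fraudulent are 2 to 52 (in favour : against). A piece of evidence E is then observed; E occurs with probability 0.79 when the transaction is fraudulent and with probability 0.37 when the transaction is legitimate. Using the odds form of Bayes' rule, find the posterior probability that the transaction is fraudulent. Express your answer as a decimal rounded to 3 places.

Prior odds = 2/52 = 0.038462. In log-odds, ln(0.038462) = -3.2581.
Add log likelihood ratio: ln(2.1351) = 0.75853.
Posterior log-odds = -2.4996, so posterior odds = exp(-2.4996) = 0.082121. Converting, P(H|E) = 0.082121/1.0821 = 0.076.

Posterior probability ≈ 0.076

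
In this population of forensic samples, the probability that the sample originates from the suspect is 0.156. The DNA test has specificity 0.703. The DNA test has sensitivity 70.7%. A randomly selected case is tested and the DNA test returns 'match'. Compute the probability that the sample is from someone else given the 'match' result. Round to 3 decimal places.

P(¬H | E) ≈ 0.694

Write H for 'the sample originates from the suspect'. Prior odds H:¬H = 0.156/0.844 = 0.18483. For the 'match' outcome, the likelihood ratio is 0.707/0.297 = 2.3805.
Posterior odds = 0.18483 × 2.3805 = 0.43999, so P(H|E) = 0.43999/(1+0.43999) = 0.306. Then P(¬H|E) = 1 − 0.306 = 0.694.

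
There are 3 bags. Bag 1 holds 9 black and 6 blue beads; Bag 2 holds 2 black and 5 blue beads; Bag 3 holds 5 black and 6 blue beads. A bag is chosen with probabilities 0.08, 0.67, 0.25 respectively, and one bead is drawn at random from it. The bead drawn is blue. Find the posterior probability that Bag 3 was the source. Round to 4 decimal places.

Posterior probability ≈ 0.2108

P(blue|Bag 1) = 0.4; P(blue|Bag 2) = 0.7143; P(blue|Bag 3) = 0.5455.
Prior × likelihood for each source: 0.08·0.4=0.03200, 0.67·0.7143=0.4786, 0.25·0.5455=0.1364. Summing gives P(blue) = 0.64694.
P(Bag 3 | blue) = 0.1364 / 0.64694 = 0.2108.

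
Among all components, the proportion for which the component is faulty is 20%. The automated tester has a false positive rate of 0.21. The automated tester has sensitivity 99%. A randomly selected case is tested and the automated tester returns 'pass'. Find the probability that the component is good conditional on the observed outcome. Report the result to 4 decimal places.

Let H be the event that the component is faulty. P(H) = 0.2, so P(¬H) = 0.8. With E the 'pass' result, P(E|H) = 0.01 and P(E|¬H) = 0.79.
P(E) = 0.01·0.2 + 0.79·0.8 = 0.0020000 + 0.63200 = 0.63400.
By Bayes' theorem, P(H|E) = 0.0020000 / 0.63400 = 0.0032. Hence P(¬H|E) = 1 − 0.0032 = 0.9968.

P(¬H | E) ≈ 0.9968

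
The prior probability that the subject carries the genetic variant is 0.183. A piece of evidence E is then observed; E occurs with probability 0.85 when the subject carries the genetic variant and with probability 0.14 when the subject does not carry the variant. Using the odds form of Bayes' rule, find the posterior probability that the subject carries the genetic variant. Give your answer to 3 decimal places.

Posterior probability ≈ 0.576

Prior odds = 0.183/(1−0.183) = 0.22399. In log-odds, ln(0.22399) = -1.4962.
Add log likelihood ratio: ln(6.0714) = 1.8036.
Posterior log-odds = 0.30744, so posterior odds = exp(0.30744) = 1.3599. Converting, P(H|E) = 1.3599/2.3599 = 0.576.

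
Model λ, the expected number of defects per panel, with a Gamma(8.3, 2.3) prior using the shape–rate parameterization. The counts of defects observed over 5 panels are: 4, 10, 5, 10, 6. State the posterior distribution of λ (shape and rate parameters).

Total count ∑xᵢ = 35 over n = 5 panels.
Gamma is conjugate to the Poisson likelihood: posterior is Gamma(shape = 8.3+35 = 43.3, rate = 2.3+5 = 7.3).

Posterior: Gamma(shape=43.3, rate=7.3)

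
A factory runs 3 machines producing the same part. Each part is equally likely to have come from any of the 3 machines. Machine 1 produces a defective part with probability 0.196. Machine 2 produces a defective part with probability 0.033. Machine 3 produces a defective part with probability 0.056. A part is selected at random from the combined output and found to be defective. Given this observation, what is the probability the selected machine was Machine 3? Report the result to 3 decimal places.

Posterior probability ≈ 0.196

P(defective|M1) = 0.196; P(defective|M2) = 0.033; P(defective|M3) = 0.056.
Prior × likelihood for each source: 0.333333·0.196=0.06533, 0.333333·0.033=0.01100, 0.333333·0.056=0.01867. Summing gives P(defective) = 0.095000.
P(Machine 3 | defective) = 0.01867 / 0.095000 = 0.196.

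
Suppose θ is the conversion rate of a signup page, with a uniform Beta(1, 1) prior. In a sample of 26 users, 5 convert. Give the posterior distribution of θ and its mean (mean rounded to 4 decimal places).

Posterior: Beta(6, 22); mean ≈ 0.2143

The binomial likelihood is conjugate to the Beta prior: with 5 successes and 21 failures, the posterior is Beta(1+5, 1+21) = Beta(6, 22).
Posterior mean = α/(α+β) = 6/28 = 0.2143.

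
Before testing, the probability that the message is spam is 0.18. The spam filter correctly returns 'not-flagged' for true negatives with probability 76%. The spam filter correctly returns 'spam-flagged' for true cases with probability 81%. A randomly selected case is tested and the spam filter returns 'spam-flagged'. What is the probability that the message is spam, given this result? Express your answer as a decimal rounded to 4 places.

Let H be the event that the message is spam. P(H) = 0.18, so P(¬H) = 0.82. With E the 'spam-flagged' result, P(E|H) = 0.81 and P(E|¬H) = 0.24.
P(E) = 0.81·0.18 + 0.24·0.82 = 0.14580 + 0.19680 = 0.34260.
By Bayes' theorem, P(H|E) = 0.14580 / 0.34260 = 0.4256.

P(H | E) ≈ 0.4256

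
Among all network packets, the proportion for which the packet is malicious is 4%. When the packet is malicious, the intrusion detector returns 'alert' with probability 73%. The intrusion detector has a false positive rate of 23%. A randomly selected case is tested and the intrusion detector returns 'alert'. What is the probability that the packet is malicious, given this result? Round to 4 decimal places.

Let H be the event that the packet is malicious. P(H) = 0.04, so P(¬H) = 0.96. With E the 'alert' result, P(E|H) = 0.73 and P(E|¬H) = 0.23.
P(E) = 0.73·0.04 + 0.23·0.96 = 0.029200 + 0.22080 = 0.25000.
By Bayes' theorem, P(H|E) = 0.029200 / 0.25000 = 0.1168.

P(H | E) ≈ 0.1168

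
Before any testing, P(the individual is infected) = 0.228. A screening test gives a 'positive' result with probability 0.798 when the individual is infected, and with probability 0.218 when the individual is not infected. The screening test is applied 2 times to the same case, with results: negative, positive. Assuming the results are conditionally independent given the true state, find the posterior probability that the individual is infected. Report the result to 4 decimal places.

Let H be the event that the individual is infected; start with P(H) = 0.228. P('positive'|H) = 0.798, P('positive'|¬H) = 0.218.
Update on result 1 ('negative'): P(H) ← 0.202·0.2280 / (0.202·0.2280 + 0.782·0.7720) = 0.046056/0.64976 = 0.0709.
Update on result 2 ('positive'): P(H) ← 0.798·0.0709 / (0.798·0.0709 + 0.218·0.9291) = 0.056563/0.25911 = 0.2183.

Posterior P(H) ≈ 0.2183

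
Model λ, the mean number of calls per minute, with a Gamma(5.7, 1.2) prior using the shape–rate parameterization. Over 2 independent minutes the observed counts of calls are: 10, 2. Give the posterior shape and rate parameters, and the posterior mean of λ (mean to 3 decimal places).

Total count ∑xᵢ = 12 over n = 2 minutes.
Gamma is conjugate to the Poisson likelihood: posterior is Gamma(shape = 5.7+12 = 17.7, rate = 1.2+2 = 3.2).
E[λ | data] = 17.7/3.2 = 5.531.

Posterior: Gamma(shape=17.7, rate=3.2); mean ≈ 5.531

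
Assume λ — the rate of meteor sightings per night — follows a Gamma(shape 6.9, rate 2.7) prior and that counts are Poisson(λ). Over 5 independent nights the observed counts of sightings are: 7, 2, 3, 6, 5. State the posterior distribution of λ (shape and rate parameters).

The Poisson likelihood adds the total count to the shape and the number of exposure periods to the rate. Here ∑xᵢ = 23 and n = 5, so shape 6.9→29.9 and rate 2.7→7.7.

Posterior: Gamma(shape=29.9, rate=7.7)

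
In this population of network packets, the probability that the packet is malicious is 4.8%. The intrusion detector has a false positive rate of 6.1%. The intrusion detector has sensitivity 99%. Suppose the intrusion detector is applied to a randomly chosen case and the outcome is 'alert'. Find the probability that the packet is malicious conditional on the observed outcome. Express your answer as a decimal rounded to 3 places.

Write H for 'the packet is malicious'. Prior odds H:¬H = 0.048/0.952 = 0.050420. For the 'alert' outcome, the likelihood ratio is 0.99/0.061 = 16.230.
Posterior odds = 0.050420 × 16.230 = 0.81829, so P(H|E) = 0.81829/(1+0.81829) = 0.450.

P(H | E) ≈ 0.450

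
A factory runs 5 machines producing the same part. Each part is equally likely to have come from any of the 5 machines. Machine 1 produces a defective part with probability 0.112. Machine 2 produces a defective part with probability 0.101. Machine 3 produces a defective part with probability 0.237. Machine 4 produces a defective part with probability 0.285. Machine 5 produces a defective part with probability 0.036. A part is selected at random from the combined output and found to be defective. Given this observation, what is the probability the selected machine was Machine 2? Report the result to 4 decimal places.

Posterior probability ≈ 0.1310

Tabulate prior·likelihood by source: [1] prior 0.2, lik 0.112, product 0.02240; [2] prior 0.2, lik 0.101, product 0.02020; [3] prior 0.2, lik 0.237, product 0.04740; [4] prior 0.2, lik 0.285, product 0.05700; [5] prior 0.2, lik 0.036, product 0.007200.
Normalizing constant = 0.15420; the posterior for Machine 2 is its product over the sum, 0.02020/0.15420 = 0.1310.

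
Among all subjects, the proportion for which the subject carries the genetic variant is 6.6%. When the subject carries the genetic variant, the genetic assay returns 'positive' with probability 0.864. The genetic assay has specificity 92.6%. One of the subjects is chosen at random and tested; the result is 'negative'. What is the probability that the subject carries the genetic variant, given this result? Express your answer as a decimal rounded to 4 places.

Write H for 'the subject carries the genetic variant'. Prior odds H:¬H = 0.066/0.934 = 0.070664. For the 'negative' outcome, the likelihood ratio is 0.136/0.926 = 0.14687.
Posterior odds = 0.070664 × 0.14687 = 0.010378, so P(H|E) = 0.010378/(1+0.010378) = 0.0103.

P(H | E) ≈ 0.0103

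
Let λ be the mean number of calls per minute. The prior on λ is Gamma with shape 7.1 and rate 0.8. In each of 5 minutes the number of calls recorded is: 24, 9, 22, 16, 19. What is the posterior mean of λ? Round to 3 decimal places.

Total count ∑xᵢ = 90 over n = 5 minutes.
Gamma is conjugate to the Poisson likelihood: posterior is Gamma(shape = 7.1+90 = 97.1, rate = 0.8+5 = 5.8).
Posterior mean = shape/rate = 97.1/5.8 = 16.741.

Posterior mean ≈ 16.741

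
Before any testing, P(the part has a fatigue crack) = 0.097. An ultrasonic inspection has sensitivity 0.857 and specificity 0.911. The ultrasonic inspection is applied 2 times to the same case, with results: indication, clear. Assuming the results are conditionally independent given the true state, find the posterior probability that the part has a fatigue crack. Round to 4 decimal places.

Posterior P(H) ≈ 0.1397

With H the event that the part has a fatigue crack, the joint likelihood of the observed sequence is P(data|H) = 0.857·0.143 = 0.12255 and P(data|¬H) = 0.089·0.911 = 0.081079.
Bayes: P(H|data) = 0.097·0.12255 / (0.097·0.12255 + 0.903·0.081079) = 0.011887/0.085102 = 0.1397.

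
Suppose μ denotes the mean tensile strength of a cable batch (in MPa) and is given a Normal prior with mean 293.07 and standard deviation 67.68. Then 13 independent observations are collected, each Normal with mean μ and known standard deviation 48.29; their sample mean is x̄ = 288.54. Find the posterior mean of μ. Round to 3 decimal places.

With known σ, the Normal prior is conjugate. Weight on the data is w = (n/σ²)/(n/σ² + 1/τ₀²) = 0.00557480/(0.00557480+0.00021831) = 0.96232.
Posterior mean = w·x̄ + (1−w)·μ₀ = 0.96232·288.54 + 0.037685·293.07 = 288.711.

Posterior mean ≈ 288.711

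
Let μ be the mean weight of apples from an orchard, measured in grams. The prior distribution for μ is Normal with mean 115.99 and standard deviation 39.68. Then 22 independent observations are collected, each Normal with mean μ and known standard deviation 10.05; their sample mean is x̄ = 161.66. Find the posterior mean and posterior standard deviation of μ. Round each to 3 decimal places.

With known σ, the Normal prior is conjugate. Weight on the data is w = (n/σ²)/(n/σ² + 1/τ₀²) = 0.217816/(0.217816+0.00063512) = 0.99709.
Posterior mean = w·x̄ + (1−w)·μ₀ = 0.99709·161.66 + 0.0029074·115.99 = 161.527. Posterior variance = 1/(0.217816+0.00063512) = 4.57767, so SD = 2.140.

Posterior mean ≈ 161.527; posterior SD ≈ 2.140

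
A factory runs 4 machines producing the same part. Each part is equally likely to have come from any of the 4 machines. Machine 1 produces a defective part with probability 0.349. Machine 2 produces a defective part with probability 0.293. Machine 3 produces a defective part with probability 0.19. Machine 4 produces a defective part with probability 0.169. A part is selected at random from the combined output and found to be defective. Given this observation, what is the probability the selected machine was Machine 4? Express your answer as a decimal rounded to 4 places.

P(defective|M1) = 0.349; P(defective|M2) = 0.293; P(defective|M3) = 0.19; P(defective|M4) = 0.169.
Prior × likelihood for each source: 0.25·0.349=0.08725, 0.25·0.293=0.07325, 0.25·0.19=0.04750, 0.25·0.169=0.04225. Summing gives P(defective) = 0.25025.
P(Machine 4 | defective) = 0.04225 / 0.25025 = 0.1688.

Posterior probability ≈ 0.1688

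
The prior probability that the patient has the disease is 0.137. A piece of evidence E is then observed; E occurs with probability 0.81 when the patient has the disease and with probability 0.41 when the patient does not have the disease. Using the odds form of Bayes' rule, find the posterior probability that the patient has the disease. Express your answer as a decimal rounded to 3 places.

Prior odds = 0.137/(1−0.137) = 0.15875. In log-odds, ln(0.15875) = -1.8404.
Add log likelihood ratio: ln(1.9756) = 0.68088.
Posterior log-odds = -1.1596, so posterior odds = exp(-1.1596) = 0.31363. Converting, P(H|E) = 0.31363/1.3136 = 0.239.

Posterior probability ≈ 0.239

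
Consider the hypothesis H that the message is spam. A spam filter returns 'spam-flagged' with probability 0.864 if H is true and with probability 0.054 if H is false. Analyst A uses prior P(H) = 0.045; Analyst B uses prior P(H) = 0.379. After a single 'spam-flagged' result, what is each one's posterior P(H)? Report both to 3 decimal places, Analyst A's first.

Analyst A: 0.430; Analyst B: 0.907

P('+'|H) = 0.864, P('+'|¬H) = 0.054.
Analyst A: numerator 0.864·0.045 = 0.038880; evidence = 0.038880+0.054·0.955 = 0.090450; posterior = 0.430.
Analyst B: numerator 0.864·0.379 = 0.32746; evidence = 0.32746+0.054·0.621 = 0.36099; posterior = 0.907.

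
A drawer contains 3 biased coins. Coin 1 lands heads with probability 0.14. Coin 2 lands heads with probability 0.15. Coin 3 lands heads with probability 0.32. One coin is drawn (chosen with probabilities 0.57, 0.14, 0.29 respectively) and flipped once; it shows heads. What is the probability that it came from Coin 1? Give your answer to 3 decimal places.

P(heads|C1) = 0.14; P(heads|C2) = 0.15; P(heads|C3) = 0.32.
Prior × likelihood for each source: 0.57·0.14=0.07980, 0.14·0.15=0.02100, 0.29·0.32=0.09280. Summing gives P(heads) = 0.19360.
P(Coin 1 | heads) = 0.07980 / 0.19360 = 0.412.

Posterior probability ≈ 0.412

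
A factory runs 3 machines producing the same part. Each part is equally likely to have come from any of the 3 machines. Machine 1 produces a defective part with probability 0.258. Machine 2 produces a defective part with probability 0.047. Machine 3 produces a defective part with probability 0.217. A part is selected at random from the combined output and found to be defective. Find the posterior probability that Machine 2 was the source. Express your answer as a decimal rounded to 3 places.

P(defective|M1) = 0.258; P(defective|M2) = 0.047; P(defective|M3) = 0.217.
Prior × likelihood for each source: 0.333333·0.258=0.08600, 0.333333·0.047=0.01567, 0.333333·0.217=0.07233. Summing gives P(defective) = 0.17400.
P(Machine 2 | defective) = 0.01567 / 0.17400 = 0.090.

Posterior probability ≈ 0.090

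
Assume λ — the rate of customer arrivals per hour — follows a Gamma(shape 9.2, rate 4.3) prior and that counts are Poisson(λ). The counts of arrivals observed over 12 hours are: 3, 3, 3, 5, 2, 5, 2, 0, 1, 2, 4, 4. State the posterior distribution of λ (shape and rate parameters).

Total count ∑xᵢ = 34 over n = 12 hours.
Gamma is conjugate to the Poisson likelihood: posterior is Gamma(shape = 9.2+34 = 43.2, rate = 4.3+12 = 16.3).

Posterior: Gamma(shape=43.2, rate=16.3)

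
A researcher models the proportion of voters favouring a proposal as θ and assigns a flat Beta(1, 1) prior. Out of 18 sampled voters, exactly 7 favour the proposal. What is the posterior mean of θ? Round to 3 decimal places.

Observing 7 successes and 11 failures updates Beta(1, 1) by adding the success and failure counts to the two shape parameters: α = 1+7 = 8, β = 1+11 = 12.
E[θ | data] = 8/(8+12) = 0.400.

Posterior mean ≈ 0.400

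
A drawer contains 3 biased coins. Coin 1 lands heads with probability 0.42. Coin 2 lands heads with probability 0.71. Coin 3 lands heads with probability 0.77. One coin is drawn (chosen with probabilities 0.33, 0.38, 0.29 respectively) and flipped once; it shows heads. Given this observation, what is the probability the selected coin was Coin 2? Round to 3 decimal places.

Tabulate prior·likelihood by source: [1] prior 0.33, lik 0.42, product 0.1386; [2] prior 0.38, lik 0.71, product 0.2698; [3] prior 0.29, lik 0.77, product 0.2233.
Normalizing constant = 0.63170; the posterior for Coin 2 is its product over the sum, 0.2698/0.63170 = 0.427.

Posterior probability ≈ 0.427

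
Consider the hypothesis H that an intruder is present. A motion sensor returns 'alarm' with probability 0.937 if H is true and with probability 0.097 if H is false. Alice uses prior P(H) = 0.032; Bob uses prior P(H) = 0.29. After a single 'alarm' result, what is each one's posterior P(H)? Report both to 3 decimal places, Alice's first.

Alice: 0.242; Bob: 0.798

The likelihood ratio for an 'alarm' result is 0.937/0.097 = 9.6598.
Alice: prior odds 0.032/0.968 = 0.033058; posterior odds 0.31933; posterior probability 0.242.
Bob: prior odds 0.29/0.71 = 0.40845; posterior odds 3.9455; posterior probability 0.798.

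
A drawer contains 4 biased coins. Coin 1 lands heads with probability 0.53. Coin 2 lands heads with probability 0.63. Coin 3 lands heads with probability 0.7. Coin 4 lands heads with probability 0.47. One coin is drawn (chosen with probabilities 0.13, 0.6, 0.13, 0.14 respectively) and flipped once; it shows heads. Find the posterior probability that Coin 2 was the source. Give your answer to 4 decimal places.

P(heads|C1) = 0.53; P(heads|C2) = 0.63; P(heads|C3) = 0.7; P(heads|C4) = 0.47.
Prior × likelihood for each source: 0.13·0.53=0.06890, 0.6·0.63=0.3780, 0.13·0.7=0.09100, 0.14·0.47=0.06580. Summing gives P(heads) = 0.60370.
P(Coin 2 | heads) = 0.3780 / 0.60370 = 0.6261.

Posterior probability ≈ 0.6261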